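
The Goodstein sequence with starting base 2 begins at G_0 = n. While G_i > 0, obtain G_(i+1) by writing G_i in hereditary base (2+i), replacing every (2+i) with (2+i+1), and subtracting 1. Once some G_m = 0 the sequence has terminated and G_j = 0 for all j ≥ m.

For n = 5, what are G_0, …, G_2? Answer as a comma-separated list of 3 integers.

i=0: 5 = 2^2 + 1 (b=2); 2→3: 3^3 + 1 = 28; 28−1 = 27
i=1: 27 = 3^3 (b=3); 3→4: 4^4 = 256; 256−1 = 255

5, 27, 255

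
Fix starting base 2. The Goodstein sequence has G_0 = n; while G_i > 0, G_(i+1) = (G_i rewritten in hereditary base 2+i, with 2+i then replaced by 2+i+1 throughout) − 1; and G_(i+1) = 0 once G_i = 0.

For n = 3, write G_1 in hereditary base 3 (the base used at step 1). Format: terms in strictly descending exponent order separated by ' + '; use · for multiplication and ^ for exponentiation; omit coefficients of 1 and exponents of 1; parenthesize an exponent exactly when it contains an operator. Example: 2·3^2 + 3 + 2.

3

i=0: 3 = 2 + 1 (b=2); 2→3: 3 + 1 = 4; 4−1 = 3
i=1: 3 = 3 (b=3); 3→4: 4 = 4; 4−1 = 3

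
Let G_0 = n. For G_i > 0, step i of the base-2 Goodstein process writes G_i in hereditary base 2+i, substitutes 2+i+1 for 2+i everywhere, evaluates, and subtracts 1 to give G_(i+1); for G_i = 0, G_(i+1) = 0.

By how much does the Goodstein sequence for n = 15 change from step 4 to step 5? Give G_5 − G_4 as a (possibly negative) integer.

6261751

base 2: 15 = 2^(2 + 1) + 2^2 + 2 + 1; at 3: 3^(3 + 1) + 3^3 + 3 + 1 = 112; next = 111
base 3: 111 = 3^(3 + 1) + 3^3 + 3; at 4: 4^(4 + 1) + 4^4 + 4 = 1284; next = 1283
base 4: 1283 = 4^(4 + 1) + 4^4 + 3; at 5: 5^(5 + 1) + 5^5 + 3 = 18753; next = 18752
base 5: 18752 = 5^(5 + 1) + 5^5 + 2; at 6: 6^(6 + 1) + 6^6 + 2 = 326594; next = 326593
base 6: 326593 = 6^(6 + 1) + 6^6 + 1; at 7: 7^(7 + 1) + 7^7 + 1 = 6588345; next = 6588344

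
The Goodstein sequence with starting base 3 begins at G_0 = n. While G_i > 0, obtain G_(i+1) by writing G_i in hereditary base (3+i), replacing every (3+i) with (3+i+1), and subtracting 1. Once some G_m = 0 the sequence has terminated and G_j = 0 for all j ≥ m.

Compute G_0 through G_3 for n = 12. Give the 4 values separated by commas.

12, 19, 27, 37

base 3: 12 = 3^2 + 3; at 4: 4^2 + 4 = 20; next = 19
base 4: 19 = 4^2 + 3; at 5: 5^2 + 3 = 28; next = 27
base 5: 27 = 5^2 + 2; at 6: 6^2 + 2 = 38; next = 37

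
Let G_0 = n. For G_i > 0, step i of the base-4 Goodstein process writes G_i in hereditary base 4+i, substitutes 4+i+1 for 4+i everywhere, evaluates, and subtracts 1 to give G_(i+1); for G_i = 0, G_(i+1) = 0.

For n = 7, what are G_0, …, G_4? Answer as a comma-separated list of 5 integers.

step 0: 7 = 4 + 3; sub 5 for 4: 5 + 3; = 8; G_1 = 8−1 = 7
step 1: 7 = 5 + 2; sub 6 for 5: 6 + 2; = 8; G_2 = 8−1 = 7
step 2: 7 = 6 + 1; sub 7 for 6: 7 + 1; = 8; G_3 = 8−1 = 7
step 3: 7 = 7; sub 8 for 7: 8; = 8; G_4 = 8−1 = 7

7, 7, 7, 7, 7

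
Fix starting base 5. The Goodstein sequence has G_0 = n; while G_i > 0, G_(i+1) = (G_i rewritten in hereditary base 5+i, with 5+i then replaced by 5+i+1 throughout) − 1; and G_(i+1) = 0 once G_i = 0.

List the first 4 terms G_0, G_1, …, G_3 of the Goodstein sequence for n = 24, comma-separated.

step 0: 24 = 4·5 + 4; sub 6 for 5: 4·6 + 4; = 28; G_1 = 28−1 = 27
step 1: 27 = 4·6 + 3; sub 7 for 6: 4·7 + 3; = 31; G_2 = 31−1 = 30
step 2: 30 = 4·7 + 2; sub 8 for 7: 4·8 + 2; = 34; G_3 = 34−1 = 33

24, 27, 30, 33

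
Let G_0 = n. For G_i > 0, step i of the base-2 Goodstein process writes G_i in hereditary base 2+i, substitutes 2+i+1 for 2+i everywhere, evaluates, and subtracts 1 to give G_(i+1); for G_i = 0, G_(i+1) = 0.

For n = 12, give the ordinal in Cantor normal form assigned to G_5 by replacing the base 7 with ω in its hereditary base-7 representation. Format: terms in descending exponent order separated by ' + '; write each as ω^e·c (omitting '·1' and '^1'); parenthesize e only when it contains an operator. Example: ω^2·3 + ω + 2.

ω^(ω + 1) + ω^2·2 + ω + 4

[0] 12 ≡ 2^(2 + 1) + 2^2 (base 2). Lift 3: 108. −1: 107.
[1] 107 ≡ 3^(3 + 1) + 2·3^2 + 2·3 + 2 (base 3). Lift 4: 1066. −1: 1065.
[2] 1065 ≡ 4^(4 + 1) + 2·4^2 + 2·4 + 1 (base 4). Lift 5: 15686. −1: 15685.
[3] 15685 ≡ 5^(5 + 1) + 2·5^2 + 2·5 (base 5). Lift 6: 280020. −1: 280019.
[4] 280019 ≡ 6^(6 + 1) + 2·6^2 + 6 + 5 (base 6). Lift 7: 5764911. −1: 5764910.
[5] 5764910 ≡ 7^(7 + 1) + 2·7^2 + 7 + 4 (base 7). Lift 8: 134217868. −1: 134217867.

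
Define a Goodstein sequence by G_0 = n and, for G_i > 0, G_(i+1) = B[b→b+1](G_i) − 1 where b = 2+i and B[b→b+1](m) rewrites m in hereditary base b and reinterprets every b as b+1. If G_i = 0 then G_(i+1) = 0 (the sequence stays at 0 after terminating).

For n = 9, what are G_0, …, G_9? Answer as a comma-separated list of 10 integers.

(0) 9|_2 = 2^(2 + 1) + 1 ↦ 3^(3 + 1) + 1|_3 = 82 ⇒ 81
(1) 81|_3 = 3^(3 + 1) ↦ 4^(4 + 1)|_4 = 1024 ⇒ 1023
(2) 1023|_4 = 3·4^4 + 3·4^3 + 3·4^2 + 3·4 + 3 ↦ 3·5^5 + 3·5^3 + 3·5^2 + 3·5 + 3|_5 = 9843 ⇒ 9842
(3) 9842|_5 = 3·5^5 + 3·5^3 + 3·5^2 + 3·5 + 2 ↦ 3·6^6 + 3·6^3 + 3·6^2 + 3·6 + 2|_6 = 140744 ⇒ 140743
(4) 140743|_6 = 3·6^6 + 3·6^3 + 3·6^2 + 3·6 + 1 ↦ 3·7^7 + 3·7^3 + 3·7^2 + 3·7 + 1|_7 = 2471827 ⇒ 2471826
(5) 2471826|_7 = 3·7^7 + 3·7^3 + 3·7^2 + 3·7 ↦ 3·8^8 + 3·8^3 + 3·8^2 + 3·8|_8 = 50333400 ⇒ 50333399
(6) 50333399|_8 = 3·8^8 + 3·8^3 + 3·8^2 + 2·8 + 7 ↦ 3·9^9 + 3·9^3 + 3·9^2 + 2·9 + 7|_9 = 1162263922 ⇒ 1162263921
(7) 1162263921|_9 = 3·9^9 + 3·9^3 + 3·9^2 + 2·9 + 6 ↦ 3·10^10 + 3·10^3 + 3·10^2 + 2·10 + 6|_10 = 30000003326 ⇒ 30000003325
(8) 30000003325|_10 = 3·10^10 + 3·10^3 + 3·10^2 + 2·10 + 5 ↦ 3·11^11 + 3·11^3 + 3·11^2 + 2·11 + 5|_11 = 855935016216 ⇒ 855935016215

9, 81, 1023, 9842, 140743, 2471826, 50333399, 1162263921, 30000003325, 855935016215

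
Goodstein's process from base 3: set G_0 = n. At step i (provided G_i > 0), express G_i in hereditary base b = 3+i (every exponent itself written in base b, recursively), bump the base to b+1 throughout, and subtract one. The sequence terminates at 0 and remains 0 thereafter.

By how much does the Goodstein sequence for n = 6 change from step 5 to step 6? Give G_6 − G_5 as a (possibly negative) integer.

-1

6 —HB3→ 2·3 —bump→ 2·4 = 8 —(−1)→ 7
7 —HB4→ 4 + 3 —bump→ 5 + 3 = 8 —(−1)→ 7
7 —HB5→ 5 + 2 —bump→ 6 + 2 = 8 —(−1)→ 7
7 —HB6→ 6 + 1 —bump→ 7 + 1 = 8 —(−1)→ 7
7 —HB7→ 7 —bump→ 8 = 8 —(−1)→ 7
7 —HB8→ 7 —bump→ 7 = 7 —(−1)→ 6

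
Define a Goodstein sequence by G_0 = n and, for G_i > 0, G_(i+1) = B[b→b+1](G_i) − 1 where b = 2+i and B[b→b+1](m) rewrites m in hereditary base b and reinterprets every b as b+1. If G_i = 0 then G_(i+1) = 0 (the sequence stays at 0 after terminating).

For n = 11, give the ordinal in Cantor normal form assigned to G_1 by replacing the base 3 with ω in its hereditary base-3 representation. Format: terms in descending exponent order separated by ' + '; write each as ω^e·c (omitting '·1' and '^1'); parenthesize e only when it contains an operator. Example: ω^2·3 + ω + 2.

(0) 11|_2 = 2^(2 + 1) + 2 + 1 ↦ 3^(3 + 1) + 3 + 1|_3 = 85 ⇒ 84
(1) 84|_3 = 3^(3 + 1) + 3 ↦ 4^(4 + 1) + 4|_4 = 1028 ⇒ 1027

ω^(ω + 1) + ω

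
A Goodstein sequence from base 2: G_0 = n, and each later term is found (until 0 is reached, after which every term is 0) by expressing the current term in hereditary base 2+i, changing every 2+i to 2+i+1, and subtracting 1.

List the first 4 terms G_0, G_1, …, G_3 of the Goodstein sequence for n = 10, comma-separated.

G_0 = 10. HB_2(10) = 2^(2 + 1) + 2. Bump = 84. G_1 = 83.
G_1 = 83. HB_3(83) = 3^(3 + 1) + 2. Bump = 1026. G_2 = 1025.
G_2 = 1025. HB_4(1025) = 4^(4 + 1) + 1. Bump = 15626. G_3 = 15625.

10, 83, 1025, 15625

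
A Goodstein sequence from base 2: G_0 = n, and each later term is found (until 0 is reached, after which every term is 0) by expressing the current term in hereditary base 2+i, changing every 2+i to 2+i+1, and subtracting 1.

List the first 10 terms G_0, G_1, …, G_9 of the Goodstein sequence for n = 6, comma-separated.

6, 29, 257, 3125, 46655, 98039, 187243, 332147, 555551, 885775

(0) 6|_2 = 2^2 + 2 ↦ 3^3 + 3|_3 = 30 ⇒ 29
(1) 29|_3 = 3^3 + 2 ↦ 4^4 + 2|_4 = 258 ⇒ 257
(2) 257|_4 = 4^4 + 1 ↦ 5^5 + 1|_5 = 3126 ⇒ 3125
(3) 3125|_5 = 5^5 ↦ 6^6|_6 = 46656 ⇒ 46655
(4) 46655|_6 = 5·6^5 + 5·6^4 + 5·6^3 + 5·6^2 + 5·6 + 5 ↦ 5·7^5 + 5·7^4 + 5·7^3 + 5·7^2 + 5·7 + 5|_7 = 98040 ⇒ 98039
(5) 98039|_7 = 5·7^5 + 5·7^4 + 5·7^3 + 5·7^2 + 5·7 + 4 ↦ 5·8^5 + 5·8^4 + 5·8^3 + 5·8^2 + 5·8 + 4|_8 = 187244 ⇒ 187243
(6) 187243|_8 = 5·8^5 + 5·8^4 + 5·8^3 + 5·8^2 + 5·8 + 3 ↦ 5·9^5 + 5·9^4 + 5·9^3 + 5·9^2 + 5·9 + 3|_9 = 332148 ⇒ 332147
(7) 332147|_9 = 5·9^5 + 5·9^4 + 5·9^3 + 5·9^2 + 5·9 + 2 ↦ 5·10^5 + 5·10^4 + 5·10^3 + 5·10^2 + 5·10 + 2|_10 = 555552 ⇒ 555551
(8) 555551|_10 = 5·10^5 + 5·10^4 + 5·10^3 + 5·10^2 + 5·10 + 1 ↦ 5·11^5 + 5·11^4 + 5·11^3 + 5·11^2 + 5·11 + 1|_11 = 885776 ⇒ 885775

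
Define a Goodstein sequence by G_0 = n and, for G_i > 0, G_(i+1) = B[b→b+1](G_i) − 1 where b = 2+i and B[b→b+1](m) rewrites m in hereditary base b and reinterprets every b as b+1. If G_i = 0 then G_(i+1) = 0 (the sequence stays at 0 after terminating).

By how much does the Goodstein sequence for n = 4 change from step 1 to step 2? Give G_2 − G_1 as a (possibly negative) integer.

15

[0] 4 ≡ 2^2 (base 2). Lift 3: 27. −1: 26.
[1] 26 ≡ 2·3^2 + 2·3 + 2 (base 3). Lift 4: 42. −1: 41.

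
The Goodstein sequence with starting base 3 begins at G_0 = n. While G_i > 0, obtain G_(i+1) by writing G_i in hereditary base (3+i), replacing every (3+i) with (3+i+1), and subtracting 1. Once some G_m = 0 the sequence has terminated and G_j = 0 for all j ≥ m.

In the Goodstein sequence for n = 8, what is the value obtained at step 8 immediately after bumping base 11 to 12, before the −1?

(0) 8|_3 = 2·3 + 2 ↦ 2·4 + 2|_4 = 10 ⇒ 9
(1) 9|_4 = 2·4 + 1 ↦ 2·5 + 1|_5 = 11 ⇒ 10
(2) 10|_5 = 2·5 ↦ 2·6|_6 = 12 ⇒ 11
(3) 11|_6 = 6 + 5 ↦ 7 + 5|_7 = 12 ⇒ 11
(4) 11|_7 = 7 + 4 ↦ 8 + 4|_8 = 12 ⇒ 11
(5) 11|_8 = 8 + 3 ↦ 9 + 3|_9 = 12 ⇒ 11
(6) 11|_9 = 9 + 2 ↦ 10 + 2|_10 = 12 ⇒ 11
(7) 11|_10 = 10 + 1 ↦ 11 + 1|_11 = 12 ⇒ 11
(8) 11|_11 = 11 ↦ 12|_12 = 12 ⇒ 11

12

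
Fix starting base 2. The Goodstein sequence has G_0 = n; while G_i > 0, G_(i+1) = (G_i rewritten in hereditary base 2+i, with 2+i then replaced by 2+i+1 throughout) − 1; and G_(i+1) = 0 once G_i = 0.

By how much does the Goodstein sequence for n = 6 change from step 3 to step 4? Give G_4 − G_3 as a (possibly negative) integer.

step 0: 6 = 2^2 + 2; sub 3 for 2: 3^3 + 3; = 30; G_1 = 30−1 = 29
step 1: 29 = 3^3 + 2; sub 4 for 3: 4^4 + 2; = 258; G_2 = 258−1 = 257
step 2: 257 = 4^4 + 1; sub 5 for 4: 5^5 + 1; = 3126; G_3 = 3126−1 = 3125
step 3: 3125 = 5^5; sub 6 for 5: 6^6; = 46656; G_4 = 46656−1 = 46655

43530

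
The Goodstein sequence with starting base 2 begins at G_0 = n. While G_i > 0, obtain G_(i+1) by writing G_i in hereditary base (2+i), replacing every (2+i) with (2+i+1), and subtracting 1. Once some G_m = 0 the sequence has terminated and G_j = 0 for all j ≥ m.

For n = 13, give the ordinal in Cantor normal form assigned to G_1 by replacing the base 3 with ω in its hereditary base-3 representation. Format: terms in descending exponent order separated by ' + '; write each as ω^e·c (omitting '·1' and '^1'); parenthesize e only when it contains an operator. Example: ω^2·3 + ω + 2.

ω^(ω + 1) + ω^ω

step 0: 13 = 2^(2 + 1) + 2^2 + 1; sub 3 for 2: 3^(3 + 1) + 3^3 + 1; = 109; G_1 = 109−1 = 108
step 1: 108 = 3^(3 + 1) + 3^3; sub 4 for 3: 4^(4 + 1) + 4^4; = 1280; G_2 = 1280−1 = 1279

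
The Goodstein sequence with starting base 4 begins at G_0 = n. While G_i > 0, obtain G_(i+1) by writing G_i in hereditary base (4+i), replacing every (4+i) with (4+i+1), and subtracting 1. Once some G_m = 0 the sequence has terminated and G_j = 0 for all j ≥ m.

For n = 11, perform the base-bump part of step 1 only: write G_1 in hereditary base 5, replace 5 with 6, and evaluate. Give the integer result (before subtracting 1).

i=0: 11 = 2·4 + 3 (b=4); 4→5: 2·5 + 3 = 13; 13−1 = 12
i=1: 12 = 2·5 + 2 (b=5); 5→6: 2·6 + 2 = 14; 14−1 = 13

14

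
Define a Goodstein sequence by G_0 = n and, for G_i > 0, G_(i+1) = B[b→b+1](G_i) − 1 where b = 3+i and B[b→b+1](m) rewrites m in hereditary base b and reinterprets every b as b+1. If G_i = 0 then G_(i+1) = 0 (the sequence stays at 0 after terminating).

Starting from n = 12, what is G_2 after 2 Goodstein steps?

27

[0] 12 ≡ 3^2 + 3 (base 3). Lift 4: 20. −1: 19.
[1] 19 ≡ 4^2 + 3 (base 4). Lift 5: 28. −1: 27.
[2] 27 ≡ 5^2 + 2 (base 5). Lift 6: 38. −1: 37.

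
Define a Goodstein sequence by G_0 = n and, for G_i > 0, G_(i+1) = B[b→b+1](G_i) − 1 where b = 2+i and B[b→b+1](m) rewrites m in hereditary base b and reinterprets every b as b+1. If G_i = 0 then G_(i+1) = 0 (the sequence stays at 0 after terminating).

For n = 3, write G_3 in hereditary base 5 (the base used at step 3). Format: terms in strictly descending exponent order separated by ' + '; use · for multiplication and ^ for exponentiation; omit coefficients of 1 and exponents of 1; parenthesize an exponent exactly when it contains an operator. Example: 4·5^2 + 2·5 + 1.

2

(0) 3|_2 = 2 + 1 ↦ 3 + 1|_3 = 4 ⇒ 3
(1) 3|_3 = 3 ↦ 4|_4 = 4 ⇒ 3
(2) 3|_4 = 3 ↦ 3|_5 = 3 ⇒ 2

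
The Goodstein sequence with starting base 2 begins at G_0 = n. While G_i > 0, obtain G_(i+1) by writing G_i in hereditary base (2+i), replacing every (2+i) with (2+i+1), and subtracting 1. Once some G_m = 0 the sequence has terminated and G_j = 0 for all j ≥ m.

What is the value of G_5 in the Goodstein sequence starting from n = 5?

1197

G_0=5  [base 2] 2^2 + 1  →[2↦3]→  3^3 + 1 = 28  −1 ⇒ G_1=27
G_1=27  [base 3] 3^3  →[3↦4]→  4^4 = 256  −1 ⇒ G_2=255
G_2=255  [base 4] 3·4^3 + 3·4^2 + 3·4 + 3  →[4↦5]→  3·5^3 + 3·5^2 + 3·5 + 3 = 468  −1 ⇒ G_3=467
G_3=467  [base 5] 3·5^3 + 3·5^2 + 3·5 + 2  →[5↦6]→  3·6^3 + 3·6^2 + 3·6 + 2 = 776  −1 ⇒ G_4=775
G_4=775  [base 6] 3·6^3 + 3·6^2 + 3·6 + 1  →[6↦7]→  3·7^3 + 3·7^2 + 3·7 + 1 = 1198  −1 ⇒ G_5=1197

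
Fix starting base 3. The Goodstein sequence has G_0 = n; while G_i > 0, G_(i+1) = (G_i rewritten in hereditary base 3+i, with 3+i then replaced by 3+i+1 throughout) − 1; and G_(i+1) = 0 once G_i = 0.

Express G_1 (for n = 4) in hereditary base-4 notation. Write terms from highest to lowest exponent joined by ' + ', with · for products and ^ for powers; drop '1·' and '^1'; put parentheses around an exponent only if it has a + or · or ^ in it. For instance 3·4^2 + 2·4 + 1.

4

i=0: 4 = 3 + 1 (b=3); 3→4: 4 + 1 = 5; 5−1 = 4
i=1: 4 = 4 (b=4); 4→5: 5 = 5; 5−1 = 4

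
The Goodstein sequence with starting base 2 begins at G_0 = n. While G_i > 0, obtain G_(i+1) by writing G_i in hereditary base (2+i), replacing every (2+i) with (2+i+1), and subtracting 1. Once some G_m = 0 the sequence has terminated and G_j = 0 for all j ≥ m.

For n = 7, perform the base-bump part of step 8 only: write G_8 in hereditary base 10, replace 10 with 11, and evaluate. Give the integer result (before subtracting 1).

150051214

G_0 = 7. HB_2(7) = 2^2 + 2 + 1. Bump = 31. G_1 = 30.
G_1 = 30. HB_3(30) = 3^3 + 3. Bump = 260. G_2 = 259.
G_2 = 259. HB_4(259) = 4^4 + 3. Bump = 3128. G_3 = 3127.
G_3 = 3127. HB_5(3127) = 5^5 + 2. Bump = 46658. G_4 = 46657.
G_4 = 46657. HB_6(46657) = 6^6 + 1. Bump = 823544. G_5 = 823543.
G_5 = 823543. HB_7(823543) = 7^7. Bump = 16777216. G_6 = 16777215.
G_6 = 16777215. HB_8(16777215) = 7·8^7 + 7·8^6 + 7·8^5 + 7·8^4 + 7·8^3 + 7·8^2 + 7·8 + 7. Bump = 37665880. G_7 = 37665879.
G_7 = 37665879. HB_9(37665879) = 7·9^7 + 7·9^6 + 7·9^5 + 7·9^4 + 7·9^3 + 7·9^2 + 7·9 + 6. Bump = 77777776. G_8 = 77777775.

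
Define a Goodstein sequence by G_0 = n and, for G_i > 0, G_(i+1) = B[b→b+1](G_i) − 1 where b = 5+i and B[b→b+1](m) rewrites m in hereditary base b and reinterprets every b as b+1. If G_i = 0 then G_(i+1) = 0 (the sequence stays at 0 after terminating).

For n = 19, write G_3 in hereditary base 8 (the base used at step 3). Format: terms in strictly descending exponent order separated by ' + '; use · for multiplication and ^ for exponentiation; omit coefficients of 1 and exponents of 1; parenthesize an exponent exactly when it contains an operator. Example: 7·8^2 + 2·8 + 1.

3·8 + 1

19 —HB5→ 3·5 + 4 —bump→ 3·6 + 4 = 22 —(−1)→ 21
21 —HB6→ 3·6 + 3 —bump→ 3·7 + 3 = 24 —(−1)→ 23
23 —HB7→ 3·7 + 2 —bump→ 3·8 + 2 = 26 —(−1)→ 25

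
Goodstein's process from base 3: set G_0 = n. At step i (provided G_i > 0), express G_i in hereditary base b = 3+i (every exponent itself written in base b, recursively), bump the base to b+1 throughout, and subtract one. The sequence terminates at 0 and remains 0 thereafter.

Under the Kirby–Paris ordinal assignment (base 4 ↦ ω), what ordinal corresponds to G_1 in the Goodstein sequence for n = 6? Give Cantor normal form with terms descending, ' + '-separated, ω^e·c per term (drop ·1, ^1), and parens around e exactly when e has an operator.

[0] 6 ≡ 2·3 (base 3). Lift 4: 8. −1: 7.
[1] 7 ≡ 4 + 3 (base 4). Lift 5: 8. −1: 7.

ω + 3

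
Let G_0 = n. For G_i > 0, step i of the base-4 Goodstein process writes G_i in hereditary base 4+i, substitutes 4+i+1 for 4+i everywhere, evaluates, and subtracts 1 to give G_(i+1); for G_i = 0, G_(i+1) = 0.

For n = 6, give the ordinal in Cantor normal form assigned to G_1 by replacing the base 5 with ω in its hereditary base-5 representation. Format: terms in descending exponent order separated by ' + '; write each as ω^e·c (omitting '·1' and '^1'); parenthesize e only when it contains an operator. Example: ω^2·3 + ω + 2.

[0] 6 ≡ 4 + 2 (base 4). Lift 5: 7. −1: 6.
[1] 6 ≡ 5 + 1 (base 5). Lift 6: 7. −1: 6.

ω + 1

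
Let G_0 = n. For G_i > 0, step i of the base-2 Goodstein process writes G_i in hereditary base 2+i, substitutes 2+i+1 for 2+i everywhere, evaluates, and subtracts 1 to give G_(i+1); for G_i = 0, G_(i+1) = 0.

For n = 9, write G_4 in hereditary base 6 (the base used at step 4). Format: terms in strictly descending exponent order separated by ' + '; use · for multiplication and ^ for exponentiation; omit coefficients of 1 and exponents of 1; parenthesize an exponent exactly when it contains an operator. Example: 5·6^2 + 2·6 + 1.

3·6^6 + 3·6^3 + 3·6^2 + 3·6 + 1

base 2: 9 = 2^(2 + 1) + 1; at 3: 3^(3 + 1) + 1 = 82; next = 81
base 3: 81 = 3^(3 + 1); at 4: 4^(4 + 1) = 1024; next = 1023
base 4: 1023 = 3·4^4 + 3·4^3 + 3·4^2 + 3·4 + 3; at 5: 3·5^5 + 3·5^3 + 3·5^2 + 3·5 + 3 = 9843; next = 9842
base 5: 9842 = 3·5^5 + 3·5^3 + 3·5^2 + 3·5 + 2; at 6: 3·6^6 + 3·6^3 + 3·6^2 + 3·6 + 2 = 140744; next = 140743
base 6: 140743 = 3·6^6 + 3·6^3 + 3·6^2 + 3·6 + 1; at 7: 3·7^7 + 3·7^3 + 3·7^2 + 3·7 + 1 = 2471827; next = 2471826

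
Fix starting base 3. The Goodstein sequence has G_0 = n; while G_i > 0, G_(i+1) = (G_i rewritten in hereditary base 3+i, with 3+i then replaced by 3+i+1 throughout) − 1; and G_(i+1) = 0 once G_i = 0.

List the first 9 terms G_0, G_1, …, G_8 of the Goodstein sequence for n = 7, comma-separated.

(0) 7|_3 = 2·3 + 1 ↦ 2·4 + 1|_4 = 9 ⇒ 8
(1) 8|_4 = 2·4 ↦ 2·5|_5 = 10 ⇒ 9
(2) 9|_5 = 5 + 4 ↦ 6 + 4|_6 = 10 ⇒ 9
(3) 9|_6 = 6 + 3 ↦ 7 + 3|_7 = 10 ⇒ 9
(4) 9|_7 = 7 + 2 ↦ 8 + 2|_8 = 10 ⇒ 9
(5) 9|_8 = 8 + 1 ↦ 9 + 1|_9 = 10 ⇒ 9
(6) 9|_9 = 9 ↦ 10|_10 = 10 ⇒ 9
(7) 9|_10 = 9 ↦ 9|_11 = 9 ⇒ 8

7, 8, 9, 9, 9, 9, 9, 9, 8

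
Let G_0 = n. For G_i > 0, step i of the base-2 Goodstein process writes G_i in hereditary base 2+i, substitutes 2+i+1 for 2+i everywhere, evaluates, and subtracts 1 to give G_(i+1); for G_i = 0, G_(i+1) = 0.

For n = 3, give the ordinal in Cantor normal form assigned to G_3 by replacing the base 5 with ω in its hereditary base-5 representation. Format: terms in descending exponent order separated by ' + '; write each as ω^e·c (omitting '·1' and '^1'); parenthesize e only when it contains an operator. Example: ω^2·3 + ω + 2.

2

G_0 = 3. HB_2(3) = 2 + 1. Bump = 4. G_1 = 3.
G_1 = 3. HB_3(3) = 3. Bump = 4. G_2 = 3.
G_2 = 3. HB_4(3) = 3. Bump = 3. G_3 = 2.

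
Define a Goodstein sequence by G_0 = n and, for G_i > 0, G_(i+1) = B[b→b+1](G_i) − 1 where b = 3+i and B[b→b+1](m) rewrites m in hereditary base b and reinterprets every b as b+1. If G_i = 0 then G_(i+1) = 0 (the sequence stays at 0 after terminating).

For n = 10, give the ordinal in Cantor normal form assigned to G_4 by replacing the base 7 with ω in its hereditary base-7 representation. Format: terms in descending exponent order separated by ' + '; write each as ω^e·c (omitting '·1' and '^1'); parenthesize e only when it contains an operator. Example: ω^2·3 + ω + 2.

ω·4 + 2

(0) 10|_3 = 3^2 + 1 ↦ 4^2 + 1|_4 = 17 ⇒ 16
(1) 16|_4 = 4^2 ↦ 5^2|_5 = 25 ⇒ 24
(2) 24|_5 = 4·5 + 4 ↦ 4·6 + 4|_6 = 28 ⇒ 27
(3) 27|_6 = 4·6 + 3 ↦ 4·7 + 3|_7 = 31 ⇒ 30
(4) 30|_7 = 4·7 + 2 ↦ 4·8 + 2|_8 = 34 ⇒ 33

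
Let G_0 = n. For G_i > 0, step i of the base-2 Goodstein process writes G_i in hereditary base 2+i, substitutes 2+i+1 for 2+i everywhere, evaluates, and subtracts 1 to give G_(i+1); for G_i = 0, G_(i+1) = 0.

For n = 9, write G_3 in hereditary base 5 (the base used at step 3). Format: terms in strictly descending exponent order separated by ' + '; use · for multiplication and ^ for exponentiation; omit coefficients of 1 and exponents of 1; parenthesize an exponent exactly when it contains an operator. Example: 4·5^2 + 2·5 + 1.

3·5^5 + 3·5^3 + 3·5^2 + 3·5 + 2

9 —HB2→ 2^(2 + 1) + 1 —bump→ 3^(3 + 1) + 1 = 82 —(−1)→ 81
81 —HB3→ 3^(3 + 1) —bump→ 4^(4 + 1) = 1024 —(−1)→ 1023
1023 —HB4→ 3·4^4 + 3·4^3 + 3·4^2 + 3·4 + 3 —bump→ 3·5^5 + 3·5^3 + 3·5^2 + 3·5 + 3 = 9843 —(−1)→ 9842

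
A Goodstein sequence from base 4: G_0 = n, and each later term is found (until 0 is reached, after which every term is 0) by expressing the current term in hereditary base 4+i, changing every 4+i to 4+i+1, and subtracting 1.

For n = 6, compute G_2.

6

base 4: 6 = 4 + 2; at 5: 5 + 2 = 7; next = 6
base 5: 6 = 5 + 1; at 6: 6 + 1 = 7; next = 6
base 6: 6 = 6; at 7: 7 = 7; next = 6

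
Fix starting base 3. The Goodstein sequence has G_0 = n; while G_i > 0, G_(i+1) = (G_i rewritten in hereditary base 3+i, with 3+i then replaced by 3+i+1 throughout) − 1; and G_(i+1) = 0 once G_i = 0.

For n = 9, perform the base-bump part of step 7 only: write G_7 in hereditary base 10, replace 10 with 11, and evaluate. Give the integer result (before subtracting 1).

27

9 —HB3→ 3^2 —bump→ 4^2 = 16 —(−1)→ 15
15 —HB4→ 3·4 + 3 —bump→ 3·5 + 3 = 18 —(−1)→ 17
17 —HB5→ 3·5 + 2 —bump→ 3·6 + 2 = 20 —(−1)→ 19
19 —HB6→ 3·6 + 1 —bump→ 3·7 + 1 = 22 —(−1)→ 21
21 —HB7→ 3·7 —bump→ 3·8 = 24 —(−1)→ 23
23 —HB8→ 2·8 + 7 —bump→ 2·9 + 7 = 25 —(−1)→ 24
24 —HB9→ 2·9 + 6 —bump→ 2·10 + 6 = 26 —(−1)→ 25
25 —HB10→ 2·10 + 5 —bump→ 2·11 + 5 = 27 —(−1)→ 26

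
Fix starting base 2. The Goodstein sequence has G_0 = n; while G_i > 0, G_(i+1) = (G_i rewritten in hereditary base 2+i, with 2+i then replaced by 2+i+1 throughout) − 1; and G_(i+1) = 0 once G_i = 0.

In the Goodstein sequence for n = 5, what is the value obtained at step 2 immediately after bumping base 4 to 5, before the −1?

468

G_0 = 5. HB_2(5) = 2^2 + 1. Bump = 28. G_1 = 27.
G_1 = 27. HB_3(27) = 3^3. Bump = 256. G_2 = 255.
G_2 = 255. HB_4(255) = 3·4^3 + 3·4^2 + 3·4 + 3. Bump = 468. G_3 = 467.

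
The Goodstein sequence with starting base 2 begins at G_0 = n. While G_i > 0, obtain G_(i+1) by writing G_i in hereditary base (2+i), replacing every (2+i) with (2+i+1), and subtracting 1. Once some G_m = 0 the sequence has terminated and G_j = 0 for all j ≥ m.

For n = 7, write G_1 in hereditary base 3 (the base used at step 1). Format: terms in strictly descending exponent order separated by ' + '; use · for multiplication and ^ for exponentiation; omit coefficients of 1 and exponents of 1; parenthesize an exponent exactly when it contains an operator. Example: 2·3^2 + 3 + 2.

3^3 + 3

G_0=7  [base 2] 2^2 + 2 + 1  →[2↦3]→  3^3 + 3 + 1 = 31  −1 ⇒ G_1=30
G_1=30  [base 3] 3^3 + 3  →[3↦4]→  4^4 + 4 = 260  −1 ⇒ G_2=259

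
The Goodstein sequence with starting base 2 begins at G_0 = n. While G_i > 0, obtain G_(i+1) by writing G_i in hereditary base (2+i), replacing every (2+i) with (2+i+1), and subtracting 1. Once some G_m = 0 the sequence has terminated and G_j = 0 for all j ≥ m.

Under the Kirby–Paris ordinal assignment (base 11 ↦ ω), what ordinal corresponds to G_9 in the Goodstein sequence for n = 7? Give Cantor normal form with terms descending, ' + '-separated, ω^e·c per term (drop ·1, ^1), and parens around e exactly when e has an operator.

7 —HB2→ 2^2 + 2 + 1 —bump→ 3^3 + 3 + 1 = 31 —(−1)→ 30
30 —HB3→ 3^3 + 3 —bump→ 4^4 + 4 = 260 —(−1)→ 259
259 —HB4→ 4^4 + 3 —bump→ 5^5 + 3 = 3128 —(−1)→ 3127
3127 —HB5→ 5^5 + 2 —bump→ 6^6 + 2 = 46658 —(−1)→ 46657
46657 —HB6→ 6^6 + 1 —bump→ 7^7 + 1 = 823544 —(−1)→ 823543
823543 —HB7→ 7^7 —bump→ 8^8 = 16777216 —(−1)→ 16777215
16777215 —HB8→ 7·8^7 + 7·8^6 + 7·8^5 + 7·8^4 + 7·8^3 + 7·8^2 + 7·8 + 7 —bump→ 7·9^7 + 7·9^6 + 7·9^5 + 7·9^4 + 7·9^3 + 7·9^2 + 7·9 + 7 = 37665880 —(−1)→ 37665879
37665879 —HB9→ 7·9^7 + 7·9^6 + 7·9^5 + 7·9^4 + 7·9^3 + 7·9^2 + 7·9 + 6 —bump→ 7·10^7 + 7·10^6 + 7·10^5 + 7·10^4 + 7·10^3 + 7·10^2 + 7·10 + 6 = 77777776 —(−1)→ 77777775
77777775 —HB10→ 7·10^7 + 7·10^6 + 7·10^5 + 7·10^4 + 7·10^3 + 7·10^2 + 7·10 + 5 —bump→ 7·11^7 + 7·11^6 + 7·11^5 + 7·11^4 + 7·11^3 + 7·11^2 + 7·11 + 5 = 150051214 —(−1)→ 150051213

ω^7·7 + ω^6·7 + ω^5·7 + ω^4·7 + ω^3·7 + ω^2·7 + ω·7 + 4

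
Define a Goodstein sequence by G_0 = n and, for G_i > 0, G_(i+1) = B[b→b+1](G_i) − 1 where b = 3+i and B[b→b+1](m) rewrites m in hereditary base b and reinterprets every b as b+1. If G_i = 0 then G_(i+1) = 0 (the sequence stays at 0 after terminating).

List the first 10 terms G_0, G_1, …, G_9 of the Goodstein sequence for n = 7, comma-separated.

7, 8, 9, 9, 9, 9, 9, 9, 8, 7

G_0 = 7. HB_3(7) = 2·3 + 1. Bump = 9. G_1 = 8.
G_1 = 8. HB_4(8) = 2·4. Bump = 10. G_2 = 9.
G_2 = 9. HB_5(9) = 5 + 4. Bump = 10. G_3 = 9.
G_3 = 9. HB_6(9) = 6 + 3. Bump = 10. G_4 = 9.
G_4 = 9. HB_7(9) = 7 + 2. Bump = 10. G_5 = 9.
G_5 = 9. HB_8(9) = 8 + 1. Bump = 10. G_6 = 9.
G_6 = 9. HB_9(9) = 9. Bump = 10. G_7 = 9.
G_7 = 9. HB_10(9) = 9. Bump = 9. G_8 = 8.
G_8 = 8. HB_11(8) = 8. Bump = 8. G_9 = 7.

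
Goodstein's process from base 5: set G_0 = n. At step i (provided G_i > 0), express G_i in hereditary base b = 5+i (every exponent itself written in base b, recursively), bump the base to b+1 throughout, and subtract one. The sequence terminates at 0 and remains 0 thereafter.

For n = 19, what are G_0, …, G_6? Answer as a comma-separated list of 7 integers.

step 0: 19 = 3·5 + 4; sub 6 for 5: 3·6 + 4; = 22; G_1 = 22−1 = 21
step 1: 21 = 3·6 + 3; sub 7 for 6: 3·7 + 3; = 24; G_2 = 24−1 = 23
step 2: 23 = 3·7 + 2; sub 8 for 7: 3·8 + 2; = 26; G_3 = 26−1 = 25
step 3: 25 = 3·8 + 1; sub 9 for 8: 3·9 + 1; = 28; G_4 = 28−1 = 27
step 4: 27 = 3·9; sub 10 for 9: 3·10; = 30; G_5 = 30−1 = 29
step 5: 29 = 2·10 + 9; sub 11 for 10: 2·11 + 9; = 31; G_6 = 31−1 = 30

19, 21, 23, 25, 27, 29, 30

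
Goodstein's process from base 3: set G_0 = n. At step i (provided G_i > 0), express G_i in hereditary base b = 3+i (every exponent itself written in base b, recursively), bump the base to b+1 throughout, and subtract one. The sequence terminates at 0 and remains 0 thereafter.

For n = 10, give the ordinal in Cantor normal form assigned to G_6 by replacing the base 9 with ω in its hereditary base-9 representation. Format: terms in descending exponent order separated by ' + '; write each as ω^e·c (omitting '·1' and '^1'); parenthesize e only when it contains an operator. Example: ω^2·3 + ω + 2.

G_0 = 10. HB_3(10) = 3^2 + 1. Bump = 17. G_1 = 16.
G_1 = 16. HB_4(16) = 4^2. Bump = 25. G_2 = 24.
G_2 = 24. HB_5(24) = 4·5 + 4. Bump = 28. G_3 = 27.
G_3 = 27. HB_6(27) = 4·6 + 3. Bump = 31. G_4 = 30.
G_4 = 30. HB_7(30) = 4·7 + 2. Bump = 34. G_5 = 33.
G_5 = 33. HB_8(33) = 4·8 + 1. Bump = 37. G_6 = 36.
G_6 = 36. HB_9(36) = 4·9. Bump = 40. G_7 = 39.

ω·4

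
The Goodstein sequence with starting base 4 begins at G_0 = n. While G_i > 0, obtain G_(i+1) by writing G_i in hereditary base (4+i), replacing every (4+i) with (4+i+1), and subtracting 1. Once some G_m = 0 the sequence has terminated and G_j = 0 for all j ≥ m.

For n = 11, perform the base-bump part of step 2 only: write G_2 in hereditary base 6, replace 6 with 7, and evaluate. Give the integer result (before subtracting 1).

(0) 11|_4 = 2·4 + 3 ↦ 2·5 + 3|_5 = 13 ⇒ 12
(1) 12|_5 = 2·5 + 2 ↦ 2·6 + 2|_6 = 14 ⇒ 13
(2) 13|_6 = 2·6 + 1 ↦ 2·7 + 1|_7 = 15 ⇒ 14

15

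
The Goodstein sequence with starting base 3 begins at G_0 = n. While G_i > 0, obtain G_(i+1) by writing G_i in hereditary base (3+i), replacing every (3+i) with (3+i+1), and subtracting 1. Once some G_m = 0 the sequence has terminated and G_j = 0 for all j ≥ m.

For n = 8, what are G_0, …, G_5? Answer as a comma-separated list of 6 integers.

8 —HB3→ 2·3 + 2 —bump→ 2·4 + 2 = 10 —(−1)→ 9
9 —HB4→ 2·4 + 1 —bump→ 2·5 + 1 = 11 —(−1)→ 10
10 —HB5→ 2·5 —bump→ 2·6 = 12 —(−1)→ 11
11 —HB6→ 6 + 5 —bump→ 7 + 5 = 12 —(−1)→ 11
11 —HB7→ 7 + 4 —bump→ 8 + 4 = 12 —(−1)→ 11

8, 9, 10, 11, 11, 11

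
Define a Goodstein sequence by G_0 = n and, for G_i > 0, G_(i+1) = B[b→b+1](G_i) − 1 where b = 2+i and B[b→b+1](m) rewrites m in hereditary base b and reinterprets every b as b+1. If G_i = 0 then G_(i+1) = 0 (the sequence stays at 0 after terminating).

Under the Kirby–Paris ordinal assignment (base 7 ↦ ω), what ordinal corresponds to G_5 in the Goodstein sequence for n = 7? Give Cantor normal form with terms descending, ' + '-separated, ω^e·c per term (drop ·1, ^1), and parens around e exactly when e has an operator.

base 2: 7 = 2^2 + 2 + 1; at 3: 3^3 + 3 + 1 = 31; next = 30
base 3: 30 = 3^3 + 3; at 4: 4^4 + 4 = 260; next = 259
base 4: 259 = 4^4 + 3; at 5: 5^5 + 3 = 3128; next = 3127
base 5: 3127 = 5^5 + 2; at 6: 6^6 + 2 = 46658; next = 46657
base 6: 46657 = 6^6 + 1; at 7: 7^7 + 1 = 823544; next = 823543
base 7: 823543 = 7^7; at 8: 8^8 = 16777216; next = 16777215

ω^ω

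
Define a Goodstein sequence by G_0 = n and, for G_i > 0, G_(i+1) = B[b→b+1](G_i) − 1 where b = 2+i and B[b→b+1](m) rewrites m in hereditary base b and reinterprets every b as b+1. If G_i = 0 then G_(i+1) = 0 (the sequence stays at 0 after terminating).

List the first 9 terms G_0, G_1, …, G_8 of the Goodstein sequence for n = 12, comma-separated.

base 2: 12 = 2^(2 + 1) + 2^2; at 3: 3^(3 + 1) + 3^3 = 108; next = 107
base 3: 107 = 3^(3 + 1) + 2·3^2 + 2·3 + 2; at 4: 4^(4 + 1) + 2·4^2 + 2·4 + 2 = 1066; next = 1065
base 4: 1065 = 4^(4 + 1) + 2·4^2 + 2·4 + 1; at 5: 5^(5 + 1) + 2·5^2 + 2·5 + 1 = 15686; next = 15685
base 5: 15685 = 5^(5 + 1) + 2·5^2 + 2·5; at 6: 6^(6 + 1) + 2·6^2 + 2·6 = 280020; next = 280019
base 6: 280019 = 6^(6 + 1) + 2·6^2 + 6 + 5; at 7: 7^(7 + 1) + 2·7^2 + 7 + 5 = 5764911; next = 5764910
base 7: 5764910 = 7^(7 + 1) + 2·7^2 + 7 + 4; at 8: 8^(8 + 1) + 2·8^2 + 8 + 4 = 134217868; next = 134217867
base 8: 134217867 = 8^(8 + 1) + 2·8^2 + 8 + 3; at 9: 9^(9 + 1) + 2·9^2 + 9 + 3 = 3486784575; next = 3486784574
base 9: 3486784574 = 9^(9 + 1) + 2·9^2 + 9 + 2; at 10: 10^(10 + 1) + 2·10^2 + 10 + 2 = 100000000212; next = 100000000211

12, 107, 1065, 15685, 280019, 5764910, 134217867, 3486784574, 100000000211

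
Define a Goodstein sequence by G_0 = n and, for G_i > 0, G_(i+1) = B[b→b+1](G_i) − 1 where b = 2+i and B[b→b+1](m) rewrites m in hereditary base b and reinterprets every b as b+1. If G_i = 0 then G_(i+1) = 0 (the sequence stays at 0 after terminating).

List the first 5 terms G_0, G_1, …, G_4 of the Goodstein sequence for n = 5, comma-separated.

base 2: 5 = 2^2 + 1; at 3: 3^3 + 1 = 28; next = 27
base 3: 27 = 3^3; at 4: 4^4 = 256; next = 255
base 4: 255 = 3·4^3 + 3·4^2 + 3·4 + 3; at 5: 3·5^3 + 3·5^2 + 3·5 + 3 = 468; next = 467
base 5: 467 = 3·5^3 + 3·5^2 + 3·5 + 2; at 6: 3·6^3 + 3·6^2 + 3·6 + 2 = 776; next = 775

5, 27, 255, 467, 775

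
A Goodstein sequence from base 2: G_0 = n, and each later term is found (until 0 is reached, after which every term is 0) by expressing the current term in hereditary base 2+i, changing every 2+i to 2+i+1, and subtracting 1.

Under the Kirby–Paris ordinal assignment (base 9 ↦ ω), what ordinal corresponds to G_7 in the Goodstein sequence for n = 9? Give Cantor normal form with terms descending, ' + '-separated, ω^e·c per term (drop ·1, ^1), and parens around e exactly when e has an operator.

ω^ω·3 + ω^3·3 + ω^2·3 + ω·2 + 6

G_0=9  [base 2] 2^(2 + 1) + 1  →[2↦3]→  3^(3 + 1) + 1 = 82  −1 ⇒ G_1=81
G_1=81  [base 3] 3^(3 + 1)  →[3↦4]→  4^(4 + 1) = 1024  −1 ⇒ G_2=1023
G_2=1023  [base 4] 3·4^4 + 3·4^3 + 3·4^2 + 3·4 + 3  →[4↦5]→  3·5^5 + 3·5^3 + 3·5^2 + 3·5 + 3 = 9843  −1 ⇒ G_3=9842
G_3=9842  [base 5] 3·5^5 + 3·5^3 + 3·5^2 + 3·5 + 2  →[5↦6]→  3·6^6 + 3·6^3 + 3·6^2 + 3·6 + 2 = 140744  −1 ⇒ G_4=140743
G_4=140743  [base 6] 3·6^6 + 3·6^3 + 3·6^2 + 3·6 + 1  →[6↦7]→  3·7^7 + 3·7^3 + 3·7^2 + 3·7 + 1 = 2471827  −1 ⇒ G_5=2471826
G_5=2471826  [base 7] 3·7^7 + 3·7^3 + 3·7^2 + 3·7  →[7↦8]→  3·8^8 + 3·8^3 + 3·8^2 + 3·8 = 50333400  −1 ⇒ G_6=50333399
G_6=50333399  [base 8] 3·8^8 + 3·8^3 + 3·8^2 + 2·8 + 7  →[8↦9]→  3·9^9 + 3·9^3 + 3·9^2 + 2·9 + 7 = 1162263922  −1 ⇒ G_7=1162263921
G_7=1162263921  [base 9] 3·9^9 + 3·9^3 + 3·9^2 + 2·9 + 6  →[9↦10]→  3·10^10 + 3·10^3 + 3·10^2 + 2·10 + 6 = 30000003326  −1 ⇒ G_8=30000003325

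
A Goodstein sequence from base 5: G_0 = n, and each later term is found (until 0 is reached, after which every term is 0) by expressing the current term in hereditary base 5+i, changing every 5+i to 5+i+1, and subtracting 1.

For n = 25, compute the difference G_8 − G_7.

3

step 0: 25 = 5^2; sub 6 for 5: 6^2; = 36; G_1 = 36−1 = 35
step 1: 35 = 5·6 + 5; sub 7 for 6: 5·7 + 5; = 40; G_2 = 40−1 = 39
step 2: 39 = 5·7 + 4; sub 8 for 7: 5·8 + 4; = 44; G_3 = 44−1 = 43
step 3: 43 = 5·8 + 3; sub 9 for 8: 5·9 + 3; = 48; G_4 = 48−1 = 47
step 4: 47 = 5·9 + 2; sub 10 for 9: 5·10 + 2; = 52; G_5 = 52−1 = 51
step 5: 51 = 5·10 + 1; sub 11 for 10: 5·11 + 1; = 56; G_6 = 56−1 = 55
step 6: 55 = 5·11; sub 12 for 11: 5·12; = 60; G_7 = 60−1 = 59
step 7: 59 = 4·12 + 11; sub 13 for 12: 4·13 + 11; = 63; G_8 = 63−1 = 62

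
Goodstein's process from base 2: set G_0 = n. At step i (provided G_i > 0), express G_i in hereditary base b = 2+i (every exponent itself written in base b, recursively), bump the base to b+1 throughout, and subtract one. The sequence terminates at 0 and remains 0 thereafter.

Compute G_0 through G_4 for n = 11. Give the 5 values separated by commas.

G_0=11  [base 2] 2^(2 + 1) + 2 + 1  →[2↦3]→  3^(3 + 1) + 3 + 1 = 85  −1 ⇒ G_1=84
G_1=84  [base 3] 3^(3 + 1) + 3  →[3↦4]→  4^(4 + 1) + 4 = 1028  −1 ⇒ G_2=1027
G_2=1027  [base 4] 4^(4 + 1) + 3  →[4↦5]→  5^(5 + 1) + 3 = 15628  −1 ⇒ G_3=15627
G_3=15627  [base 5] 5^(5 + 1) + 2  →[5↦6]→  6^(6 + 1) + 2 = 279938  −1 ⇒ G_4=279937

11, 84, 1027, 15627, 279937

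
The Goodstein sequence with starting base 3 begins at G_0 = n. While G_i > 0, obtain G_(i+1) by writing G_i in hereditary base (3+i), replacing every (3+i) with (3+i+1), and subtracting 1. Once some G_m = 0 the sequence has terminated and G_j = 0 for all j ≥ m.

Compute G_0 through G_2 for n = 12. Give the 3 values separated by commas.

i=0: 12 = 3^2 + 3 (b=3); 3→4: 4^2 + 4 = 20; 20−1 = 19
i=1: 19 = 4^2 + 3 (b=4); 4→5: 5^2 + 3 = 28; 28−1 = 27

12, 19, 27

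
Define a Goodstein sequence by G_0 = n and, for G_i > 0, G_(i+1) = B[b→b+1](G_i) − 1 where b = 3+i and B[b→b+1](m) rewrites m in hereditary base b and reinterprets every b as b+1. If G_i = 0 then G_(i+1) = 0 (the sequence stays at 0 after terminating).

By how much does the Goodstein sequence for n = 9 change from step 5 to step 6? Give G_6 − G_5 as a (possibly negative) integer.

1

i=0: 9 = 3^2 (b=3); 3→4: 4^2 = 16; 16−1 = 15
i=1: 15 = 3·4 + 3 (b=4); 4→5: 3·5 + 3 = 18; 18−1 = 17
i=2: 17 = 3·5 + 2 (b=5); 5→6: 3·6 + 2 = 20; 20−1 = 19
i=3: 19 = 3·6 + 1 (b=6); 6→7: 3·7 + 1 = 22; 22−1 = 21
i=4: 21 = 3·7 (b=7); 7→8: 3·8 = 24; 24−1 = 23
i=5: 23 = 2·8 + 7 (b=8); 8→9: 2·9 + 7 = 25; 25−1 = 24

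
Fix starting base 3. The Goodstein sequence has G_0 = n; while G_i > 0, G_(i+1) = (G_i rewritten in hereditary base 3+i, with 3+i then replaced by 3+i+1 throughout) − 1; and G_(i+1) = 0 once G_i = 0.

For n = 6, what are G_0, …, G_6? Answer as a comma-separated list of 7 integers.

i=0: 6 = 2·3 (b=3); 3→4: 2·4 = 8; 8−1 = 7
i=1: 7 = 4 + 3 (b=4); 4→5: 5 + 3 = 8; 8−1 = 7
i=2: 7 = 5 + 2 (b=5); 5→6: 6 + 2 = 8; 8−1 = 7
i=3: 7 = 6 + 1 (b=6); 6→7: 7 + 1 = 8; 8−1 = 7
i=4: 7 = 7 (b=7); 7→8: 8 = 8; 8−1 = 7
i=5: 7 = 7 (b=8); 8→9: 7 = 7; 7−1 = 6

6, 7, 7, 7, 7, 7, 6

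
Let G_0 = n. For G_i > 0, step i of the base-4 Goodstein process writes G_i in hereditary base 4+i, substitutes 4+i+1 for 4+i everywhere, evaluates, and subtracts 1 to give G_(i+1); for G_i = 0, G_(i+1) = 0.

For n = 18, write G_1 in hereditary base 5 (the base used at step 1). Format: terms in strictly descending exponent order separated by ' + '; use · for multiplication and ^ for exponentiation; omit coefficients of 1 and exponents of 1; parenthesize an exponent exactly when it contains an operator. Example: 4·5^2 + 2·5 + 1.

5^2 + 1

[0] 18 ≡ 4^2 + 2 (base 4). Lift 5: 27. −1: 26.
[1] 26 ≡ 5^2 + 1 (base 5). Lift 6: 37. −1: 36.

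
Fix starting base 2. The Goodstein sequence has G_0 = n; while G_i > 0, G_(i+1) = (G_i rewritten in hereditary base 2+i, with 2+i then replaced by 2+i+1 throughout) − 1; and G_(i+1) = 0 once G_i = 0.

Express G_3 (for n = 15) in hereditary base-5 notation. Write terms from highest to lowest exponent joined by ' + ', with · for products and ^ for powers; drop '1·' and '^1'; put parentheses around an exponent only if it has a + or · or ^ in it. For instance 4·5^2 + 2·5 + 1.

(0) 15|_2 = 2^(2 + 1) + 2^2 + 2 + 1 ↦ 3^(3 + 1) + 3^3 + 3 + 1|_3 = 112 ⇒ 111
(1) 111|_3 = 3^(3 + 1) + 3^3 + 3 ↦ 4^(4 + 1) + 4^4 + 4|_4 = 1284 ⇒ 1283
(2) 1283|_4 = 4^(4 + 1) + 4^4 + 3 ↦ 5^(5 + 1) + 5^5 + 3|_5 = 18753 ⇒ 18752
(3) 18752|_5 = 5^(5 + 1) + 5^5 + 2 ↦ 6^(6 + 1) + 6^6 + 2|_6 = 326594 ⇒ 326593

5^(5 + 1) + 5^5 + 2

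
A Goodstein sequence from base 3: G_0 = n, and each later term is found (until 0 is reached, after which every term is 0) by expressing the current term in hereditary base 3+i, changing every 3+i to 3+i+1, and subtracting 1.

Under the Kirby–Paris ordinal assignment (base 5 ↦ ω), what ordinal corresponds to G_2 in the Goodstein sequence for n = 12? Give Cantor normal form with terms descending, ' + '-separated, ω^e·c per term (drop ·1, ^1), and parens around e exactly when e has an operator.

G_0=12  [base 3] 3^2 + 3  →[3↦4]→  4^2 + 4 = 20  −1 ⇒ G_1=19
G_1=19  [base 4] 4^2 + 3  →[4↦5]→  5^2 + 3 = 28  −1 ⇒ G_2=27
G_2=27  [base 5] 5^2 + 2  →[5↦6]→  6^2 + 2 = 38  −1 ⇒ G_3=37

ω^2 + 2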